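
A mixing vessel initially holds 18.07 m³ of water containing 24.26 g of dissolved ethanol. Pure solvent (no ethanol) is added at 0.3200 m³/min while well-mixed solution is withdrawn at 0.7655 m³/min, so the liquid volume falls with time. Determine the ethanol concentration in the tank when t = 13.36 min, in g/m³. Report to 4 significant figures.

Total volume: dV/dt = Q_in − Q_out = -0.445500 m³/min, so V(t) = 18.07 − 0.445500 t and V(13.36) = 12.1181 m³.
No ethanol enters, so dm/dt = −Q_out · (m/V).
Separate: dm/m = −Q_out dt/V(t) ⇒ ln(m/m₀) = −(Q_out/(Q_in−Q_out)) ln(V/V₀).
m = m₀ (V₀/V)^(Q_out/(Q_in−Q_out)) = 24.26 × (18.07/12.1181)^(-1.71829) = 12.2103 g.
C = m/V = 12.2103/12.1181 = 1.00761 g/m³.

1.008 g/m³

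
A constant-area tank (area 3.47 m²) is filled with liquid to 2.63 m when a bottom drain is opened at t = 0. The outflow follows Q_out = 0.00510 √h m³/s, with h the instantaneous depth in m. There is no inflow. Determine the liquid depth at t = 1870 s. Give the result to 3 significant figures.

0.0613 m

With no inflow, A dh/dt = −0.00510 √h.
This is separable: 2 d(√h)/dt = −0.00510/A, so √h = √h₀ − (0.00510/(2A)) t.
√h = √2.63 − 0.00510·1870/(2·3.47) = 1.6217 − 1.3742 = 0.24752.
h = 0.24752² = 0.061266 m.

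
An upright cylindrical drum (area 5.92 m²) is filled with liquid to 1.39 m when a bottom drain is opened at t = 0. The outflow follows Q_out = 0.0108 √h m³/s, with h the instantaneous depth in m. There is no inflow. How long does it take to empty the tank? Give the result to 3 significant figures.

With no inflow, A dh/dt = −0.0108 √h.
∫ h^(−1/2) dh = −(0.0108/A) ∫ dt, giving 2√h = 2√h₀ − (0.0108/A) t.
Tank is empty when √h = 0: t_empty = 2A√h₀/0.0108.
t_empty = 2·5.92·√1.39/0.0108 = 11.840·1.1790/0.0108 = 1292.5 s.

1290 s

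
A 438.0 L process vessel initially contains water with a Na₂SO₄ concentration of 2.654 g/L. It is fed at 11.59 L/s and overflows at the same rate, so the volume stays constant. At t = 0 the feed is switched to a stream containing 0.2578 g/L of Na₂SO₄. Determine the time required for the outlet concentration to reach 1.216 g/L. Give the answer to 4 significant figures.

Mass balance on the solute (V constant): V dC/dt = Q(C_in − C), so τ = V/Q = 37.7912 s.
C(t) = C_in + (C₀ − C_in) e^(−t/τ). Set C = 1.216 and solve for t:
e^(−t/τ) = (C − C_in)/(C₀ − C_in) = (1.216 − 0.2578)/(2.654 − 0.2578) = 0.399883
t = −τ ln(…) = 37.7912 × 0.916583 = 34.6388 s.

34.64 s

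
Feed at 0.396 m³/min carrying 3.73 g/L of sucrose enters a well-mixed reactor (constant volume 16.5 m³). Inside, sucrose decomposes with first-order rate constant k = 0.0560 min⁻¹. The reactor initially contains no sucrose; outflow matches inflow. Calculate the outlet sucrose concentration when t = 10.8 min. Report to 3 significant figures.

0.647 g/L

Species balance: V dC/dt = Q C_in − Q C − k V C.
This is linear with rate a = Q/V + k = 0.080000 min⁻¹.
C_ss = Q C_in/(Q + kV) = 1.1190 g/L; C(t) = C_ss + (C₀ − C_ss) e^(−a t).
C(10.8) = 1.1190 + (-1.1190)·e^(−0.080000·10.8) = 1.1190 + (-1.1190)·0.42147 = 0.64737 g/L.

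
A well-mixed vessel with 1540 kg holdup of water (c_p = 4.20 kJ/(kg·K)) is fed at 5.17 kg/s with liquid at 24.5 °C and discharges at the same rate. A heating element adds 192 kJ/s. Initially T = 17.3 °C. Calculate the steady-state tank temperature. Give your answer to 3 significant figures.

Unsteady energy balance on the tank contents: M c_p dT/dt = ṁ c_p (T_in − T) + 192.
At steady state dT/dt = 0 ⇒ T_ss = T_in + Q̇/(ṁ c_p) = 24.5 + 192/(5.17·4.20) = 33.342 °C.

33.3 °C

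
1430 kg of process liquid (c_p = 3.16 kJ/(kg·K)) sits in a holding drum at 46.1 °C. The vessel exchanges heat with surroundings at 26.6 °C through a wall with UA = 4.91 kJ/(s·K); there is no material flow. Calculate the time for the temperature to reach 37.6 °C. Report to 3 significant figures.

Lumped-capacitance energy balance: M c_p dT/dt = UA(T_amb − T).
τ = M c_p/UA = 920.33 s; T_ss = T_amb = 26.600 °C.
T(t) = T_ss + (T₀ − T_ss)e^(−t/τ); set T = 37.6:
t = −τ ln[(T − T_ss)/(T₀ − T_ss)] = −920.33 · ln(0.56410) = 526.90 s.

527 s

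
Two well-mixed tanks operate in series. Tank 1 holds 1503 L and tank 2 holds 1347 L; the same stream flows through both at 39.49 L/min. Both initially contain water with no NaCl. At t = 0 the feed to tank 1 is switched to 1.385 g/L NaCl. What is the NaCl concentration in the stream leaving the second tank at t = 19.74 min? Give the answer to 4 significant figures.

Each tank obeys Vᵢ dCᵢ/dt = Q(Cᵢ₋₁ − Cᵢ), so τᵢ = Vᵢ/Q.
τ₁ = 1503/39.49 = 38.0603 min; τ₂ = 1347/39.49 = 34.1099 min.
Solving the cascade with C₁(0)=C₂(0)=0 gives C₂(t) = C_in[1 − (τ₁ e^(−t/τ₁) − τ₂ e^(−t/τ₂))/(τ₁ − τ₂)].
At t = 19.74: e^(−t/τ₁) = 0.595323, e^(−t/τ₂) = 0.560617.
C₂ = 1.385·[1 − (38.0603·0.595323 − 34.1099·0.560617)/(3.95037)] = 1.385·0.105002 = 0.145428 g/L.

0.1454 g/L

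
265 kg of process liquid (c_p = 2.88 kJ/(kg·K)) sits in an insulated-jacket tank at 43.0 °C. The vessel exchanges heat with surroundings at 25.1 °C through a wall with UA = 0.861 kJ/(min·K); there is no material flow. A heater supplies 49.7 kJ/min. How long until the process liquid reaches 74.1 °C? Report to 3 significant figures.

Lumped-capacitance energy balance: M c_p dT/dt = UA(T_amb − T) + Q̇.
τ = M c_p/UA = 886.41 min; T_ss = T_amb + Q̇/UA = 25.1 + 49.7/0.861 = 82.824 °C.
T(t) = T_ss + (T₀ − T_ss)e^(−t/τ); set T = 74.1:
t = −τ ln[(T − T_ss)/(T₀ − T_ss)] = −886.41 · ln(0.21906) = 1346.0 min.

1350 min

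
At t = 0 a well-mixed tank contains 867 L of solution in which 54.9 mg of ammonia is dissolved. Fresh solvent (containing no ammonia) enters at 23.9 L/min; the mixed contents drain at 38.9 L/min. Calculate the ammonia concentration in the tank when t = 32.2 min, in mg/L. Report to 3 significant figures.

0.0173 mg/L

Let m(t) be the amount of ammonia. Volume: V(t) = V₀ + (Q_in − Q_out) t = 867 − 15.000 t; V(32.2) = 384.00 L.
Species balance (pure solvent in): dm/dt = −Q_out · m/V(t).
dm/m = −Q_out dt/(V₀ − 15.000 t); integrating gives ln(m/m₀) = −(Q_out/(Q_in−Q_out)) ln(V/V₀).
m = m₀ (V₀/V)^(Q_out/(Q_in−Q_out)) = 54.9 × (867/384.00)^(-2.5933) = 6.6427 mg.
C = m/V = 6.6427/384.00 = 0.017299 mg/L.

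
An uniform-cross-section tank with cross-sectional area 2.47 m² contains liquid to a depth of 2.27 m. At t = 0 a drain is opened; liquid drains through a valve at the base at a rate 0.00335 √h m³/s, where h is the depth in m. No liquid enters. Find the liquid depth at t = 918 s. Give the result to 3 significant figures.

A dh/dt = −Q_out = −0.00335 √h.
Separate and integrate: 2(√h − √h₀) = −(0.00335/A) t.
√h = √2.27 − 0.00335·918/(2·2.47) = 1.5067 − 0.62253 = 0.88412.
h = 0.88412² = 0.78167 m.

0.782 m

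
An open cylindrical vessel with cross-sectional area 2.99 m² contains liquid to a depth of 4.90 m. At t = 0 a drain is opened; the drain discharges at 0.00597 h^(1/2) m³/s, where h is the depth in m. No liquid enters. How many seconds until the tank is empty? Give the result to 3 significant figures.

A dh/dt = −Q_out = −0.00597 √h.
Separate and integrate: 2(√h − √h₀) = −(0.00597/A) t.
Tank is empty when √h = 0: t_empty = 2A√h₀/0.00597.
t_empty = 2·2.99·√4.90/0.00597 = 5.9800·2.2136/0.00597 = 2217.3 s.

2220 s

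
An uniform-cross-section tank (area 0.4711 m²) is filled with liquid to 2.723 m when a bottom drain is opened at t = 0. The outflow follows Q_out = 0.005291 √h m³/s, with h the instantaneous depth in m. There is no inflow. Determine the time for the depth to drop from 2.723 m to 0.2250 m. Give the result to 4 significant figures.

209.4 s

With no inflow, A dh/dt = −0.005291 √h.
Separate and integrate: 2(√h − √h₀) = −(0.005291/A) t.
t = 2A(√h₀ − √h)/0.005291 = 2·0.4711·(√2.723 − √0.2250)/0.005291
  = 0.942200 × (1.65015 − 0.474342) / 0.005291 = 209.383 s.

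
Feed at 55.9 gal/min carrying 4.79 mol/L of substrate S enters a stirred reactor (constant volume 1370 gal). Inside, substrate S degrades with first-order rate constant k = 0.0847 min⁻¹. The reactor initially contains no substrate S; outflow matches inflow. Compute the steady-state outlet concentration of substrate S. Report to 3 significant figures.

Species balance: V dC/dt = Q C_in − Q C − k V C.
At steady state: 0 = Q C_in − (Q + kV) C_ss, so C_ss = Q C_in/(Q + kV).
C_ss = 55.9·4.79/(55.9 + 0.0847·1370) = 267.76/171.94 = 1.5573 mol/L.

1.56 mol/L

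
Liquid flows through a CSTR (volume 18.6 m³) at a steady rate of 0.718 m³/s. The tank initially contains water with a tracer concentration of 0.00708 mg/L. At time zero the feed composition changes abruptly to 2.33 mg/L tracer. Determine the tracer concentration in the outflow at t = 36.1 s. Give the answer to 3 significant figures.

Accumulation = in − out for the solute gives V dC/dt = Q(C_in − C).
Rewrite as dC/dt + C/τ = C_in/τ, τ = V/Q = 25.905 s.
Solution: C(t) = C_in + (C₀ − C_in) e^(−t/τ).
C(36.1) = 2.33 + (0.00708 − 2.33)·e^(−36.1/25.905) = 2.33 + (-2.3229)·0.24820 = 1.7535 mg/L.

1.75 mg/L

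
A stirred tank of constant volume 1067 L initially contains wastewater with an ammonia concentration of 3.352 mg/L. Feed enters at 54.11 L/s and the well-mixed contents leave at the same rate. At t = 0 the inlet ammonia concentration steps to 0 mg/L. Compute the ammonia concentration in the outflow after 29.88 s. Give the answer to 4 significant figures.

Unsteady species balance (constant V, well mixed): V dC/dt = Q(C_in − C).
Rewrite as dC/dt + C/τ = C_in/τ, τ = V/Q = 19.7191 s.
This is linear first-order; C(t) = C_in + (C₀ − C_in) e^(−t/τ).
C(29.88) = 0 + (3.352 − 0)·e^(−29.88/19.7191) = 0 + (3.35200)·0.219746 = 0.736589 mg/L.

0.7366 mg/L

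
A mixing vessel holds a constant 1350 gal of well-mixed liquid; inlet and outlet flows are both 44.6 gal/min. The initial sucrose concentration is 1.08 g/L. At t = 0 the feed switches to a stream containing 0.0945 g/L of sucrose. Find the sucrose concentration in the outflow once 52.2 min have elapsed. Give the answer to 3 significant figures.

Mass balance on the solute (V constant): V dC/dt = Q(C_in − C).
So dC/dt = (C_in − C)/τ with τ = V/Q = 1350/44.6 = 30.269 min.
C approaches C_in exponentially: C(t) = C_in + (C₀ − C_in) e^(−t/τ).
C(52.2) = 0.0945 + (1.08 − 0.0945)·e^(−52.2/30.269) = 0.0945 + (0.98550)·0.17826 = 0.27017 g/L.

0.270 g/L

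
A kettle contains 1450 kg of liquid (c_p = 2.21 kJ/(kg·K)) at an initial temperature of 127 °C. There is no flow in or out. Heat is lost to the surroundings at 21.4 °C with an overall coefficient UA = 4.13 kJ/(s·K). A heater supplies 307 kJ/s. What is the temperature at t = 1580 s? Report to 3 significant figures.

M c_p dT/dt = −UA(T − T_amb) + Q̇.
dT/dt = (T_ss − T)/τ with T_ss = T_amb + Q̇/UA = 21.4 + 307/4.13 = 95.734 °C, τ = M c_p/UA = 1450·2.21/4.13 = 775.91 s.
Integrating: T(t) = T_ss + (T₀ − T_ss) e^(−t/τ).
T(1580) = 95.734 + (31.266)·0.13051 = 99.815 °C.

99.8 °C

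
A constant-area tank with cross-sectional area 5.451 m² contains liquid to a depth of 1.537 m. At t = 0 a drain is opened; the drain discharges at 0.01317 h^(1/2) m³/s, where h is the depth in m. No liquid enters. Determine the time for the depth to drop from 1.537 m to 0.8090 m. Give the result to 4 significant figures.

A dh/dt = −Q_out = −0.01317 √h.
Separate and integrate: 2(√h − √h₀) = −(0.01317/A) t.
t = 2A(√h₀ − √h)/0.01317 = 2·5.451·(√1.537 − √0.8090)/0.01317
  = 10.9020 × (1.23976 − 0.899444) / 0.01317 = 281.708 s.

281.7 s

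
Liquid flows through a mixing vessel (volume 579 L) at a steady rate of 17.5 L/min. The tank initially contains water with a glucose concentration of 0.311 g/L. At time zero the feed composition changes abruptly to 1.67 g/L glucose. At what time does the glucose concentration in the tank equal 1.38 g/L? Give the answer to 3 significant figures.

51.1 min

Species balance: V dC/dt = Q(C_in − C) ⇒ τ = V/Q = 33.086 min.
C(t) = C_in + (C₀ − C_in) e^(−t/τ). Set C = 1.38 and solve for t:
e^(−t/τ) = (C − C_in)/(C₀ − C_in) = (1.38 − 1.67)/(0.311 − 1.67) = 0.21339
t = −τ ln(…) = 33.086 × 1.5446 = 51.105 min.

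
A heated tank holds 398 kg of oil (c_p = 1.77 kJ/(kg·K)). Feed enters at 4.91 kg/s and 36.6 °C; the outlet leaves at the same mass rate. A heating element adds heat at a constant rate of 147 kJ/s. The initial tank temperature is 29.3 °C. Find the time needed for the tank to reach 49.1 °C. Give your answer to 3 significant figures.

Energy balance: M c_p dT/dt = ṁ c_p (T_in − T) + 147.
τ = M/ṁ = 81.059 s; T_ss = T_in + Q̇/(ṁ c_p) = 53.515 °C.
T(t) = T_ss + (T₀ − T_ss) e^(−t/τ). Set T = 49.1:
e^(−t/τ) = (49.1 − 53.515)/(29.3 − 53.515) = 0.18231
t = −81.059 · ln(0.18231) = 137.97 s.

138 s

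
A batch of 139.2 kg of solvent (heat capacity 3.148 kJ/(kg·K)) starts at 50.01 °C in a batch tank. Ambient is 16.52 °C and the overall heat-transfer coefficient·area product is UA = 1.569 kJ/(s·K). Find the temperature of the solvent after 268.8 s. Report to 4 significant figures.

29.31 °C

Lumped-capacitance energy balance: M c_p dT/dt = UA(T_amb − T).
dT/dt = (T_ss − T)/τ with T_ss = T_amb = 16.5200 °C, τ = M c_p/UA = 139.2·3.148/1.569 = 279.287 s.
Solution: T(t) = T_ss + (T₀ − T_ss) e^(−t/τ).
T(268.8) = 16.5200 + (33.4900)·0.381956 = 29.3117 °C.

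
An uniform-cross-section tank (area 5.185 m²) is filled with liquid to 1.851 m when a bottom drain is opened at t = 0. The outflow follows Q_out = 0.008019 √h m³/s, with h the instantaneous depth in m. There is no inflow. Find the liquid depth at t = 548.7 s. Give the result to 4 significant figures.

With no inflow, A dh/dt = −0.008019 √h.
This is separable: 2 d(√h)/dt = −0.008019/A, so √h = √h₀ − (0.008019/(2A)) t.
√h = √1.851 − 0.008019·548.7/(2·5.185) = 1.36051 − 0.424303 = 0.936211.
h = 0.936211² = 0.876492 m.

0.8765 m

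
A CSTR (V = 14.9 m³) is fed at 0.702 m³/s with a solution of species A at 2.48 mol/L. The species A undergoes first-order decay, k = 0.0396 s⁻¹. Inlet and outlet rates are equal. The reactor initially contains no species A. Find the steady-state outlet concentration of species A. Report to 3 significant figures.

Species balance: V dC/dt = Q C_in − Q C − k V C.
At steady state: 0 = Q C_in − (Q + kV) C_ss, so C_ss = Q C_in/(Q + kV).
C_ss = 0.702·2.48/(0.702 + 0.0396·14.9) = 1.7410/1.2920 = 1.3475 mol/L.

1.35 mol/L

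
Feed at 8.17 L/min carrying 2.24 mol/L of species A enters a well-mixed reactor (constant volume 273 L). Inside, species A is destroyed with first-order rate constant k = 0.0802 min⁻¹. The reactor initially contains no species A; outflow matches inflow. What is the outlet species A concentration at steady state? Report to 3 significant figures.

V dC/dt = Q(C_in − C) − k V C.
Steady state (dC/dt = 0): C_ss = Q C_in/(Q + kV) = C_in/(1 + kV/Q).
C_ss = 8.17·2.24/(8.17 + 0.0802·273) = 18.301/30.065 = 0.60872 mol/L.

0.609 mol/L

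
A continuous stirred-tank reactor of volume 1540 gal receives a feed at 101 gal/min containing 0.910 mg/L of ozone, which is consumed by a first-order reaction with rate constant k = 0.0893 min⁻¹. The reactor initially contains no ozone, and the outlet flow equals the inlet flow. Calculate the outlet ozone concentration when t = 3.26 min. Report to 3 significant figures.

0.153 mg/L

V dC/dt = Q(C_in − C) − k V C.
This is linear with rate a = Q/V + k = 0.15488 min⁻¹.
C_ss = Q C_in/(Q + kV) = 0.38533 mg/L; C(t) = C_ss + (C₀ − C_ss) e^(−a t).
C(3.26) = 0.38533 + (-0.38533)·e^(−0.15488·3.26) = 0.38533 + (-0.38533)·0.60355 = 0.15276 mg/L.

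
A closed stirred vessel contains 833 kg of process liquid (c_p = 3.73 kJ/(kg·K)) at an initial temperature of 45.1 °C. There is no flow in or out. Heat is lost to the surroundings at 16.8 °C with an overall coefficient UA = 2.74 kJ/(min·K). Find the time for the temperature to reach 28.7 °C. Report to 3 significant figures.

982 min

Unsteady energy balance on the tank contents: M c_p dT/dt = −UA(T − T_amb).
τ = M c_p/UA = 1134.0 min; T_ss = T_amb = 16.800 °C.
T(t) = T_ss + (T₀ − T_ss)e^(−t/τ); set T = 28.7:
t = −τ ln[(T − T_ss)/(T₀ − T_ss)] = −1134.0 · ln(0.42049) = 982.39 min.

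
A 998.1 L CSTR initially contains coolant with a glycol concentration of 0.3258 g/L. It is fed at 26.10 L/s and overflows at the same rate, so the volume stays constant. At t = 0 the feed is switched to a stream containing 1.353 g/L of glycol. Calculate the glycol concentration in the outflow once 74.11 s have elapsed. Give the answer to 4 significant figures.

Unsteady species balance (constant V, well mixed): V dC/dt = Q(C_in − C).
Time constant τ = V/Q = 998.1/26.10 = 38.2414 s.
C approaches C_in exponentially: C(t) = C_in + (C₀ − C_in) e^(−t/τ).
C(74.11) = 1.353 + (0.3258 − 1.353)·e^(−74.11/38.2414) = 1.353 + (-1.02720)·0.143998 = 1.20508 g/L.

1.205 g/L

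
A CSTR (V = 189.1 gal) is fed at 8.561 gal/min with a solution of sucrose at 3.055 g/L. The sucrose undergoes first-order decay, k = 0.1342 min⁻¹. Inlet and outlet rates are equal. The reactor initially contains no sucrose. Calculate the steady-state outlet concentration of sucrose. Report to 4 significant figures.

Accumulation = in − out − consumed: V dC/dt = Q C_in − Q C − k V C.
At steady state: 0 = Q C_in − (Q + kV) C_ss, so C_ss = Q C_in/(Q + kV).
C_ss = 8.561·3.055/(8.561 + 0.1342·189.1) = 26.1539/33.9382 = 0.770631 g/L.

0.7706 g/L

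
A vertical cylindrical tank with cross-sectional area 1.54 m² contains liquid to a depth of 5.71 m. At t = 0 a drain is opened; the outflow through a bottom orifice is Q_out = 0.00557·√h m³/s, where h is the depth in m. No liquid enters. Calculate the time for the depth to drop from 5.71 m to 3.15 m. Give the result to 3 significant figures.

Unsteady balance on liquid volume: A dh/dt = −0.00557 √h.
This is separable: 2 d(√h)/dt = −0.00557/A, so √h = √h₀ − (0.00557/(2A)) t.
t = 2A(√h₀ − √h)/0.00557 = 2·1.54·(√5.71 − √3.15)/0.00557
  = 3.0800 × (2.3896 − 1.7748) / 0.00557 = 339.93 s.

340 s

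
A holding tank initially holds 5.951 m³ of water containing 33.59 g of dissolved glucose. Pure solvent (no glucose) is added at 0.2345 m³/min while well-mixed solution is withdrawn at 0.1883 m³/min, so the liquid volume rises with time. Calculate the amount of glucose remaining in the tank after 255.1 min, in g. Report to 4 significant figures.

0.3919 g

Let m(t) be the amount of glucose. Volume: V(t) = V₀ + (Q_in − Q_out) t = 5.951 + 0.0462000 t; V(255.1) = 17.7366 m³.
Solute balance: dm/dt = 0 − Q_out C = −Q_out m/V(t).
Separate: dm/m = −Q_out dt/V(t) ⇒ ln(m/m₀) = −(Q_out/(Q_in−Q_out)) ln(V/V₀).
m = m₀ (V₀/V)^(Q_out/(Q_in−Q_out)) = 33.59 × (5.951/17.7366)^(4.07576) = 0.391883 g.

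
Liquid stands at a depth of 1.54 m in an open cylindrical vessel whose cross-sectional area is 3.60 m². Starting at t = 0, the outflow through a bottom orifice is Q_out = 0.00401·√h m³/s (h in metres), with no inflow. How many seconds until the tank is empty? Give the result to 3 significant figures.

2230 s

With no inflow, A dh/dt = −0.00401 √h.
Separate and integrate: 2(√h − √h₀) = −(0.00401/A) t.
Set h = 0: 2√h₀ = (0.00401/A) t_empty ⇒ t_empty = 2A√h₀/0.00401.
t_empty = 2·3.60·√1.54/0.00401 = 7.2000·1.2410/0.00401 = 2228.2 s.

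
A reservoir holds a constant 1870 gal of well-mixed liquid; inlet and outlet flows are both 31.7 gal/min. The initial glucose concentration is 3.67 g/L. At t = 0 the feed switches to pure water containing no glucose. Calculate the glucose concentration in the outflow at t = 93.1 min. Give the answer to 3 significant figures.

0.757 g/L

Species balance on the tank: V dC/dt = Q(C_in − C).
So dC/dt = (C_in − C)/τ with τ = V/Q = 1870/31.7 = 58.991 min.
C approaches C_in exponentially: C(t) = C_in + (C₀ − C_in) e^(−t/τ).
C(93.1) = 0 + (3.67 − 0)·e^(−93.1/58.991) = 0 + (3.6700)·0.20634 = 0.75728 g/L.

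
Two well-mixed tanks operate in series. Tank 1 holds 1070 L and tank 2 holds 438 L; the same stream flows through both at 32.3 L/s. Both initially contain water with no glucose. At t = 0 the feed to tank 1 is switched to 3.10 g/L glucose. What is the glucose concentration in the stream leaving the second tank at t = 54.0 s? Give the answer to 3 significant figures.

Each tank obeys Vᵢ dCᵢ/dt = Q(Cᵢ₋₁ − Cᵢ), so τᵢ = Vᵢ/Q.
τ₁ = 1070/32.3 = 33.127 s; τ₂ = 438/32.3 = 13.560 s.
Solving the cascade with C₁(0)=C₂(0)=0 gives C₂(t) = C_in[1 − (τ₁ e^(−t/τ₁) − τ₂ e^(−t/τ₂))/(τ₁ − τ₂)].
At t = 54.0: e^(−t/τ₁) = 0.19591, e^(−t/τ₂) = 0.018645.
C₂ = 3.10·[1 − (33.127·0.19591 − 13.560·0.018645)/(19.567)] = 3.10·0.68124 = 2.1118 g/L.

2.11 g/L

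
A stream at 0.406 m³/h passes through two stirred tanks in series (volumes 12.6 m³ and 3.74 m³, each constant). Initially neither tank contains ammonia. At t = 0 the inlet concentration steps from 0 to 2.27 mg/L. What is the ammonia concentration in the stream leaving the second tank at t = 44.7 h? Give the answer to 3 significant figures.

Each tank obeys Vᵢ dCᵢ/dt = Q(Cᵢ₋₁ − Cᵢ), so τᵢ = Vᵢ/Q.
τ₁ = 12.6/0.406 = 31.034 h; τ₂ = 3.74/0.406 = 9.2118 h.
Tank 1: C₁ = C_in(1 − e^(−t/τ₁)). Tank 2 (τ₁ ≠ τ₂): C₂ = C_in[1 − (τ₁ e^(−t/τ₁) − τ₂ e^(−t/τ₂))/(τ₁ − τ₂)].
At t = 44.7: e^(−t/τ₁) = 0.23685, e^(−t/τ₂) = 0.0078091.
C₂ = 2.27·[1 − (31.034·0.23685 − 9.2118·0.0078091)/(21.823)] = 2.27·0.66647 = 1.5129 mg/L.

1.51 mg/L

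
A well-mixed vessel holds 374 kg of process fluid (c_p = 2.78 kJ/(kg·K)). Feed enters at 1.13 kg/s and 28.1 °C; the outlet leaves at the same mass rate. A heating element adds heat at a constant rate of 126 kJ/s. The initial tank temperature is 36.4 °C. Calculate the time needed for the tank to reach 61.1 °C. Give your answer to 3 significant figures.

496 s

Energy balance: M c_p dT/dt = ṁ c_p (T_in − T) + 126.
τ = M/ṁ = 330.97 s; T_ss = T_in + Q̇/(ṁ c_p) = 68.210 °C.
T(t) = T_ss + (T₀ − T_ss) e^(−t/τ). Set T = 61.1:
e^(−t/τ) = (61.1 − 68.210)/(36.4 − 68.210) = 0.22350
t = −330.97 · ln(0.22350) = 495.91 s.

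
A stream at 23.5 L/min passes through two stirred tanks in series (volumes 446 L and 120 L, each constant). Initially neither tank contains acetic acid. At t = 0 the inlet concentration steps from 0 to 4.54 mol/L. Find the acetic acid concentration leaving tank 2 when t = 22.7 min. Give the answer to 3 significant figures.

2.68 mol/L

Each tank obeys Vᵢ dCᵢ/dt = Q(Cᵢ₋₁ − Cᵢ), so τᵢ = Vᵢ/Q.
τ₁ = 446/23.5 = 18.979 min; τ₂ = 120/23.5 = 5.1064 min.
Tank 1: C₁ = C_in(1 − e^(−t/τ₁)). Tank 2 (τ₁ ≠ τ₂): C₂ = C_in[1 − (τ₁ e^(−t/τ₁) − τ₂ e^(−t/τ₂))/(τ₁ − τ₂)].
At t = 22.7: e^(−t/τ₁) = 0.30238, e^(−t/τ₂) = 0.011732.
C₂ = 4.54·[1 − (18.979·0.30238 − 5.1064·0.011732)/(13.872)] = 4.54·0.59064 = 2.6815 mol/L.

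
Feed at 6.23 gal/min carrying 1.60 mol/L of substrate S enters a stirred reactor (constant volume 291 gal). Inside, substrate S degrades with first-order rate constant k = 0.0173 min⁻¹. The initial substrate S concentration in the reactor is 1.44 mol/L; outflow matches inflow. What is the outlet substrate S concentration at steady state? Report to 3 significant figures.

Accumulation = in − out − consumed: V dC/dt = Q C_in − Q C − k V C.
Steady state (dC/dt = 0): C_ss = Q C_in/(Q + kV) = C_in/(1 + kV/Q).
C_ss = 6.23·1.60/(6.23 + 0.0173·291) = 9.9680/11.264 = 0.88492 mol/L.

0.885 mol/L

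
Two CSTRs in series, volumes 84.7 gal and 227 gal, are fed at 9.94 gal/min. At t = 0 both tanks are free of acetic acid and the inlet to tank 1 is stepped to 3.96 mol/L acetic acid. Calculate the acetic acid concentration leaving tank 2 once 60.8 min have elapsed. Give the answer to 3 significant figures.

Each tank obeys Vᵢ dCᵢ/dt = Q(Cᵢ₋₁ − Cᵢ), so τᵢ = Vᵢ/Q.
τ₁ = 84.7/9.94 = 8.5211 min; τ₂ = 227/9.94 = 22.837 min.
Solving the cascade with C₁(0)=C₂(0)=0 gives C₂(t) = C_in[1 − (τ₁ e^(−t/τ₁) − τ₂ e^(−t/τ₂))/(τ₁ − τ₂)].
At t = 60.8: e^(−t/τ₁) = 0.00079656, e^(−t/τ₂) = 0.069784.
C₂ = 3.96·[1 − (8.5211·0.00079656 − 22.837·0.069784)/(-14.316)] = 3.96·0.88915 = 3.5210 mol/L.

3.52 mol/L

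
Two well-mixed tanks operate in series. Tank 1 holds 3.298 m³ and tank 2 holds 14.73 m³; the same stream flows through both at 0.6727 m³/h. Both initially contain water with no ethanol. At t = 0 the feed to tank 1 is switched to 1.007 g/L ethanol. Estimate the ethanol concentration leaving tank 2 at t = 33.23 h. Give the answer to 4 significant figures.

0.7229 g/L

Time constants: τᵢ = Vᵢ/Q for each well-mixed tank.
τ₁ = 3.298/0.6727 = 4.90263 h; τ₂ = 14.73/0.6727 = 21.8968 h.
Tank 1: C₁ = C_in(1 − e^(−t/τ₁)). Tank 2 (τ₁ ≠ τ₂): C₂ = C_in[1 − (τ₁ e^(−t/τ₁) − τ₂ e^(−t/τ₂))/(τ₁ − τ₂)].
At t = 33.23: e^(−t/τ₁) = 0.00113856, e^(−t/τ₂) = 0.219244.
C₂ = 1.007·[1 − (4.90263·0.00113856 − 21.8968·0.219244)/(-16.9942)] = 1.007·0.717835 = 0.722860 g/L.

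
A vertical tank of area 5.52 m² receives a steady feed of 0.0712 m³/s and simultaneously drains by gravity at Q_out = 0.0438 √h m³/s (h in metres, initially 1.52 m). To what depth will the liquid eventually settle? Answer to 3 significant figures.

2.64 m

A dh/dt = Q_in − 0.0438 √h. Steady state requires inflow = outflow:
Q_in = 0.0438 √h_ss ⇒ √h_ss = 0.0712/0.0438 = 1.6256.
h_ss = 1.6256² = 2.6425 m. (Since h₀ = 1.52 m < h_ss, the level will rise toward this value.)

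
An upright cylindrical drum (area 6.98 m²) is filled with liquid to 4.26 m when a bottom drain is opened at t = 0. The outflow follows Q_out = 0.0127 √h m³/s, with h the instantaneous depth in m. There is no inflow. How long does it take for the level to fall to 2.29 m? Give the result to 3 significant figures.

605 s

A dh/dt = −Q_out = −0.0127 √h.
This is separable: 2 d(√h)/dt = −0.0127/A, so √h = √h₀ − (0.0127/(2A)) t.
t = 2A(√h₀ − √h)/0.0127 = 2·6.98·(√4.26 − √2.29)/0.0127
  = 13.960 × (2.0640 − 1.5133) / 0.0127 = 605.34 s.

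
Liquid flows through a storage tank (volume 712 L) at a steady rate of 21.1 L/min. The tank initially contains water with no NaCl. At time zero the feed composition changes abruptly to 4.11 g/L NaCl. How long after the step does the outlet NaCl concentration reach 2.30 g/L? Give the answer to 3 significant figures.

27.7 min

Transient balance on the dissolved component: V dC/dt = Q(C_in − C), so τ = V/Q = 33.744 min.
C(t) = C_in + (C₀ − C_in) e^(−t/τ). Set C = 2.30 and solve for t:
e^(−t/τ) = (C − C_in)/(C₀ − C_in) = (2.30 − 4.11)/(0 − 4.11) = 0.44039
t = −τ ln(…) = 33.744 × 0.82010 = 27.673 min.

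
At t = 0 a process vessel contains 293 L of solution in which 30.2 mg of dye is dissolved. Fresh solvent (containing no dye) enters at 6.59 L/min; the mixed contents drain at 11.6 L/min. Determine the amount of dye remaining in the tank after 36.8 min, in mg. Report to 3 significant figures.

3.04 mg

Total volume: dV/dt = Q_in − Q_out = -5.0100 L/min, so V(t) = 293 − 5.0100 t and V(36.8) = 108.63 L.
Solute balance: dm/dt = 0 − Q_out C = −Q_out m/V(t).
dm/m = −Q_out dt/(V₀ − 5.0100 t); integrating gives ln(m/m₀) = −(Q_out/(Q_in−Q_out)) ln(V/V₀).
m = m₀ (V₀/V)^(Q_out/(Q_in−Q_out)) = 30.2 × (293/108.63)^(-2.3154) = 3.0359 mg.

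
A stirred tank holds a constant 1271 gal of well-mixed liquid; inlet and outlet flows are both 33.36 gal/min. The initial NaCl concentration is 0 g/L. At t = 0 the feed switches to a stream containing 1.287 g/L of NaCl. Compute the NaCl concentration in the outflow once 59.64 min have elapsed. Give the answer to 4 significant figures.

Transient balance on the dissolved component: V dC/dt = Q(C_in − C).
Time constant τ = V/Q = 1271/33.36 = 38.0995 min.
Solution: C(t) = C_in + (C₀ − C_in) e^(−t/τ).
C(59.64) = 1.287 + (0 − 1.287)·e^(−59.64/38.0995) = 1.287 + (-1.28700)·0.209010 = 1.01800 g/L.

1.018 g/L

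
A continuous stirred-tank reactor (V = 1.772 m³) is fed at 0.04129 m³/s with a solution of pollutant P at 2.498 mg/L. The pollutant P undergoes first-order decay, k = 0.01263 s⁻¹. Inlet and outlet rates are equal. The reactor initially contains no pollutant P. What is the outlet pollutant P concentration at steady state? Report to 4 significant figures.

1.620 mg/L

V dC/dt = Q(C_in − C) − k V C.
At steady state: 0 = Q C_in − (Q + kV) C_ss, so C_ss = Q C_in/(Q + kV).
C_ss = 0.04129·2.498/(0.04129 + 0.01263·1.772) = 0.103142/0.0636704 = 1.61994 mg/L.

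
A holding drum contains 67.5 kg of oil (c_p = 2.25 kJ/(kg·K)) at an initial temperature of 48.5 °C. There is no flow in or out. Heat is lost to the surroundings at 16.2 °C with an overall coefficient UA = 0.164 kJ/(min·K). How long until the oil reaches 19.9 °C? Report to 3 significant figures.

2010 min

M c_p dT/dt = −UA(T − T_amb).
τ = M c_p/UA = 926.07 min; T_ss = T_amb = 16.200 °C.
T(t) = T_ss + (T₀ − T_ss)e^(−t/τ); set T = 19.9:
t = −τ ln[(T − T_ss)/(T₀ − T_ss)] = −926.07 · ln(0.11455) = 2006.5 min.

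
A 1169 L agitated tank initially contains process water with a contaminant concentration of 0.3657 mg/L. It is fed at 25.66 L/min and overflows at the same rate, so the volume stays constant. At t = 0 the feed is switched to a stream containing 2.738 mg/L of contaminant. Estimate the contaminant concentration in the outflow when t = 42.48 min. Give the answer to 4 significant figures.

Mass balance on the solute (V constant): V dC/dt = Q(C_in − C).
Time constant τ = V/Q = 1169/25.66 = 45.5573 min.
This is linear first-order; C(t) = C_in + (C₀ − C_in) e^(−t/τ).
C(42.48) = 2.738 + (0.3657 − 2.738)·e^(−42.48/45.5573) = 2.738 + (-2.37230)·0.393587 = 1.80429 mg/L.

1.804 mg/L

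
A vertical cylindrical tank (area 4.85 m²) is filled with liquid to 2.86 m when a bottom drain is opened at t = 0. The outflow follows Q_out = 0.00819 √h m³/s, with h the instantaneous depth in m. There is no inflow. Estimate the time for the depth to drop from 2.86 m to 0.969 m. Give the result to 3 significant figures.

With no inflow, A dh/dt = −0.00819 √h.
∫ h^(−1/2) dh = −(0.00819/A) ∫ dt, giving 2√h = 2√h₀ − (0.00819/A) t.
t = 2A(√h₀ − √h)/0.00819 = 2·4.85·(√2.86 − √0.969)/0.00819
  = 9.7000 × (1.6912 − 0.98438) / 0.00819 = 837.08 s.

837 s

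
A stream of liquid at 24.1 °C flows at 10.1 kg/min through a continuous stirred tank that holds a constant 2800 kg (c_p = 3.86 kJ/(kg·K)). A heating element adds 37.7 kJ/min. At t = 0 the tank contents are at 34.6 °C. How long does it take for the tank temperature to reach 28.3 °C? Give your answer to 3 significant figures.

Heat balance on the well-mixed liquid: M c_p dT/dt = ṁ c_p (T_in − T) + 37.7.
τ = M/ṁ = 277.23 min; T_ss = T_in + Q̇/(ṁ c_p) = 25.067 °C.
T(t) = T_ss + (T₀ − T_ss) e^(−t/τ). Set T = 28.3:
e^(−t/τ) = (28.3 − 25.067)/(34.6 − 25.067) = 0.33914
t = −277.23 · ln(0.33914) = 299.78 min.

300 min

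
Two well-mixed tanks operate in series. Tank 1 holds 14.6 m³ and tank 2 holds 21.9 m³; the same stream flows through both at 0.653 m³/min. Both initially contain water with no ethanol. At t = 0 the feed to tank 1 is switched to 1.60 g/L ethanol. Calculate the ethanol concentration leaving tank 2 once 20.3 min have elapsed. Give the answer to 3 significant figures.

0.270 g/L

Each tank obeys Vᵢ dCᵢ/dt = Q(Cᵢ₋₁ − Cᵢ), so τᵢ = Vᵢ/Q.
τ₁ = 14.6/0.653 = 22.358 min; τ₂ = 21.9/0.653 = 33.538 min.
Tank 1: C₁ = C_in(1 − e^(−t/τ₁)). Tank 2 (τ₁ ≠ τ₂): C₂ = C_in[1 − (τ₁ e^(−t/τ₁) − τ₂ e^(−t/τ₂))/(τ₁ − τ₂)].
At t = 20.3: e^(−t/τ₁) = 0.40335, e^(−t/τ₂) = 0.54591.
C₂ = 1.60·[1 − (22.358·0.40335 − 33.538·0.54591)/(-11.179)] = 1.60·0.16897 = 0.27034 g/L.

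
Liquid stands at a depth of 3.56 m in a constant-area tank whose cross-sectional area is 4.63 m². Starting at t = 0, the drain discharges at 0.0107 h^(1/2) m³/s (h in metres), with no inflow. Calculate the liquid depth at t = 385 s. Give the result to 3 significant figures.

2.08 m

A dh/dt = −Q_out = −0.0107 √h.
This is separable: 2 d(√h)/dt = −0.0107/A, so √h = √h₀ − (0.0107/(2A)) t.
√h = √3.56 − 0.0107·385/(2·4.63) = 1.8868 − 0.44487 = 1.4419.
h = 1.4419² = 2.0792 m.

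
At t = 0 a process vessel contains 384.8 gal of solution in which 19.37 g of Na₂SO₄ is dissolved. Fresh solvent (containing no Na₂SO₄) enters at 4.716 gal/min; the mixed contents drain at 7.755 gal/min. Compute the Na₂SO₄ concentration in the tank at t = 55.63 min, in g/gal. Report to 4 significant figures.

0.02051 g/gal

Total volume: dV/dt = Q_in − Q_out = -3.03900 gal/min, so V(t) = 384.8 − 3.03900 t and V(55.63) = 215.740 gal.
Species balance (pure solvent in): dm/dt = −Q_out · m/V(t).
dm/m = −Q_out dt/(V₀ − 3.03900 t); integrating gives ln(m/m₀) = −(Q_out/(Q_in−Q_out)) ln(V/V₀).
m = m₀ (V₀/V)^(Q_out/(Q_in−Q_out)) = 19.37 × (384.8/215.740)^(-2.55183) = 4.42432 g.
C = m/V = 4.42432/215.740 = 0.0205076 g/gal.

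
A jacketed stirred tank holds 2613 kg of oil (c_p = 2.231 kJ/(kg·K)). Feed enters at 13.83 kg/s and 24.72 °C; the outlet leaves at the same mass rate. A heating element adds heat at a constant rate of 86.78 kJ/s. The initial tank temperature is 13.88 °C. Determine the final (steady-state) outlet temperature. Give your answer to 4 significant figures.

Unsteady energy balance on the tank contents: M c_p dT/dt = ṁ c_p (T_in − T) + 86.78.
At steady state dT/dt = 0 ⇒ T_ss = T_in + Q̇/(ṁ c_p) = 24.72 + 86.78/(13.83·2.231) = 27.5325 °C.

27.53 °C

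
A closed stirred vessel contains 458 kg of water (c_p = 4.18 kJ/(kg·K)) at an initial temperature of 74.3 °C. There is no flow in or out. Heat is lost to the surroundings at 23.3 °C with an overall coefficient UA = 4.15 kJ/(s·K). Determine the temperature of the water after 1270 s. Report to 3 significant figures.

26.6 °C

Lumped-capacitance energy balance: M c_p dT/dt = UA(T_amb − T).
dT/dt = (T_ss − T)/τ with T_ss = T_amb = 23.300 °C, τ = M c_p/UA = 458·4.18/4.15 = 461.31 s.
This is linear first-order; T(t) = T_ss + (T₀ − T_ss) e^(−t/τ).
T(1270) = 23.300 + (51.000)·0.063735 = 26.550 °C.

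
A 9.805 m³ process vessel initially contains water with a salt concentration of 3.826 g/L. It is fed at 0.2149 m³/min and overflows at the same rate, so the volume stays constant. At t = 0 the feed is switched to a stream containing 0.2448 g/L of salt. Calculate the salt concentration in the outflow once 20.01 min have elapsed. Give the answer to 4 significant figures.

2.555 g/L

Accumulation = in − out for the solute gives V dC/dt = Q(C_in − C).
Time constant τ = V/Q = 9.805/0.2149 = 45.6259 min.
This is linear first-order; C(t) = C_in + (C₀ − C_in) e^(−t/τ).
C(20.01) = 0.2448 + (3.826 − 0.2448)·e^(−20.01/45.6259) = 0.2448 + (3.58120)·0.644960 = 2.55453 g/L.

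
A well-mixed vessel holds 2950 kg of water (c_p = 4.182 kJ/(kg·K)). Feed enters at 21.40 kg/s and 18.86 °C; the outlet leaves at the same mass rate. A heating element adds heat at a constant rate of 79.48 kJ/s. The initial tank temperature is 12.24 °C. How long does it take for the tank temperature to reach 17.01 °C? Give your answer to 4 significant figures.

139.1 s

M c_p dT/dt = ṁ c_p (T_in − T) + Q̇.
τ = M/ṁ = 137.850 s; T_ss = T_in + Q̇/(ṁ c_p) = 19.7481 °C.
T(t) = T_ss + (T₀ − T_ss) e^(−t/τ). Set T = 17.01:
e^(−t/τ) = (17.01 − 19.7481)/(12.24 − 19.7481) = 0.364686
t = −137.850 · ln(0.364686) = 139.052 s.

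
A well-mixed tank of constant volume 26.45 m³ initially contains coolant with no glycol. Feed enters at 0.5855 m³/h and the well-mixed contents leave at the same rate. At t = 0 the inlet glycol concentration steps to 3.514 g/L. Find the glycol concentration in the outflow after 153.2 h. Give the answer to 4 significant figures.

Accumulation = in − out for the solute gives V dC/dt = Q(C_in − C).
Time constant τ = V/Q = 26.45/0.5855 = 45.1751 h.
Solution: C(t) = C_in + (C₀ − C_in) e^(−t/τ).
C(153.2) = 3.514 + (0 − 3.514)·e^(−153.2/45.1751) = 3.514 + (-3.51400)·0.0336665 = 3.39570 g/L.

3.396 g/L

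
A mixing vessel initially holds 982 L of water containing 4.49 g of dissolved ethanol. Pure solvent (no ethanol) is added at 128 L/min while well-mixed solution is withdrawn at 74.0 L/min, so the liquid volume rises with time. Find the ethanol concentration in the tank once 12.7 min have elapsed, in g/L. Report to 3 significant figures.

0.00130 g/L

Total volume: dV/dt = Q_in − Q_out = 54.000 L/min, so V(t) = 982 + 54.000 t and V(12.7) = 1667.8 L.
No ethanol enters, so dm/dt = −Q_out · (m/V).
Separate: dm/m = −Q_out dt/V(t) ⇒ ln(m/m₀) = −(Q_out/(Q_in−Q_out)) ln(V/V₀).
m = m₀ (V₀/V)^(Q_out/(Q_in−Q_out)) = 4.49 × (982/1667.8)^(1.3704) = 2.1728 g.
C = m/V = 2.1728/1667.8 = 0.0013028 g/L.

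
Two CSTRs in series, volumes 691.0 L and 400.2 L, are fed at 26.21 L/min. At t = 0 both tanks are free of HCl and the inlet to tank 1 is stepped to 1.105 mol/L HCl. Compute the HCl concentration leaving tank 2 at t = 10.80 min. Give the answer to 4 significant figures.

0.1115 mol/L

Species balance on tank i: dCᵢ/dt = (Cᵢ₋₁ − Cᵢ)/τᵢ with τᵢ = Vᵢ/Q.
τ₁ = 691.0/26.21 = 26.3640 min; τ₂ = 400.2/26.21 = 15.2690 min.
Solving the cascade with C₁(0)=C₂(0)=0 gives C₂(t) = C_in[1 − (τ₁ e^(−t/τ₁) − τ₂ e^(−t/τ₂))/(τ₁ − τ₂)].
At t = 10.80: e^(−t/τ₁) = 0.663883, e^(−t/τ₂) = 0.492965.
C₂ = 1.105·[1 − (26.3640·0.663883 − 15.2690·0.492965)/(11.0950)] = 1.105·0.100900 = 0.111495 mol/L.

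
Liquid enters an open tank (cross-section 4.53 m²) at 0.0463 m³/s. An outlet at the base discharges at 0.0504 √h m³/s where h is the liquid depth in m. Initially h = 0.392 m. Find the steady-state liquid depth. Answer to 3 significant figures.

0.844 m

Volume balance on the tank: A dh/dt = Q_in − 0.0504 √h. At steady state dh/dt = 0:
Q_in = 0.0504 √h_ss ⇒ √h_ss = 0.0463/0.0504 = 0.91865.
h_ss = 0.91865² = 0.84392 m. (Since h₀ = 0.392 m < h_ss, the level will rise toward this value.)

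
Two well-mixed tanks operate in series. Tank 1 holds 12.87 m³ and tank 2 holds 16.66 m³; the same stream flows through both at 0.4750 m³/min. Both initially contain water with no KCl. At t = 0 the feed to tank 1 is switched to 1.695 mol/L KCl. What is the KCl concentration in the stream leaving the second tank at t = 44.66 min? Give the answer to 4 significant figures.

Species balance on tank i: dCᵢ/dt = (Cᵢ₋₁ − Cᵢ)/τᵢ with τᵢ = Vᵢ/Q.
τ₁ = 12.87/0.4750 = 27.0947 min; τ₂ = 16.66/0.4750 = 35.0737 min.
Solving the cascade with C₁(0)=C₂(0)=0 gives C₂(t) = C_in[1 − (τ₁ e^(−t/τ₁) − τ₂ e^(−t/τ₂))/(τ₁ − τ₂)].
At t = 44.66: e^(−t/τ₁) = 0.192378, e^(−t/τ₂) = 0.279901.
C₂ = 1.695·[1 − (27.0947·0.192378 − 35.0737·0.279901)/(-7.97895)] = 1.695·0.422892 = 0.716802 mol/L.

0.7168 mol/L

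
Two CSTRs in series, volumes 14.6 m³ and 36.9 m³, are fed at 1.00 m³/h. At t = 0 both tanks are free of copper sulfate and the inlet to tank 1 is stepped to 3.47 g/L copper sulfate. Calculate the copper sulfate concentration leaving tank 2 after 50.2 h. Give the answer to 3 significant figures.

Each tank obeys Vᵢ dCᵢ/dt = Q(Cᵢ₋₁ − Cᵢ), so τᵢ = Vᵢ/Q.
τ₁ = 14.6/1.00 = 14.600 h; τ₂ = 36.9/1.00 = 36.900 h.
Solving the cascade with C₁(0)=C₂(0)=0 gives C₂(t) = C_in[1 − (τ₁ e^(−t/τ₁) − τ₂ e^(−t/τ₂))/(τ₁ − τ₂)].
At t = 50.2: e^(−t/τ₁) = 0.032117, e^(−t/τ₂) = 0.25655.
C₂ = 3.47·[1 − (14.600·0.032117 − 36.900·0.25655)/(-22.300)] = 3.47·0.59651 = 2.0699 g/L.

2.07 g/L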